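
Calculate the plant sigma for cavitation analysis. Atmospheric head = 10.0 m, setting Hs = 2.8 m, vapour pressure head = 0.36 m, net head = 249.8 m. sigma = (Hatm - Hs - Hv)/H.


sigma = (10.0 - 2.8 - 0.36) / 249.8 = 0.0274


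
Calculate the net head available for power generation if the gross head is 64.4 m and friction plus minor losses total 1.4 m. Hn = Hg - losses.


Hn = 64.4 - 1.4 = 63.0000 m


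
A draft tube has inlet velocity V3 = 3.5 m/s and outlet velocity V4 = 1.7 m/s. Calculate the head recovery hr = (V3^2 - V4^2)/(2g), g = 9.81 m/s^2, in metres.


hr = (3.5^2 - 1.7^2) / (2*9.81) = 0.4771 m


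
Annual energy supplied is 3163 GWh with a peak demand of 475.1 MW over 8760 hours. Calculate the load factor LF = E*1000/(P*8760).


LF = 3163 * 1000 / (475.1 * 8760) = 0.7600


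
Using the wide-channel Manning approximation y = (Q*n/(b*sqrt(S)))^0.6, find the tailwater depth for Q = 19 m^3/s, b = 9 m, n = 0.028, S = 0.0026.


y = (19 * 0.028 / (9 * 0.0026^0.5))^0.6 = 1.0927 m


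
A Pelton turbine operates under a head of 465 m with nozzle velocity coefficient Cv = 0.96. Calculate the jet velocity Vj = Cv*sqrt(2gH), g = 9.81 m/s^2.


Vj = 0.96 * sqrt(2*9.81*465) = 91.6953 m/s


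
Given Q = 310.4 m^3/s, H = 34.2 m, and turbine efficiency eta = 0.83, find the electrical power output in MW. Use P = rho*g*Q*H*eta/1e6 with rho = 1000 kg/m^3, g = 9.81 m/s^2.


P = 1000 * 9.81 * 310.4 * 34.2 * 0.83 / 1e6 = 86.4361 MW


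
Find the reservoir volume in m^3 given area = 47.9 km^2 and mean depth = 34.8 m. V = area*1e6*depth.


V = 47.9 * 1e6 * 34.8 = 1.6669e+09 m^3


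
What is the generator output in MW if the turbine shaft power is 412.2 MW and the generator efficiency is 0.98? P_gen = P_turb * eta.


P_gen = 412.2 * 0.98 = 403.9560 MW


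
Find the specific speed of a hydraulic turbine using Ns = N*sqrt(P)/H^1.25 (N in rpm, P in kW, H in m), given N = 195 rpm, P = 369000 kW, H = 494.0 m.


Ns = 195 * 369000^0.5 / 494.0^1.25 = 50.8615


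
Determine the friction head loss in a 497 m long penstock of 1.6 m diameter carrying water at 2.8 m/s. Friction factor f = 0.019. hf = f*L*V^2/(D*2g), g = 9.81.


hf = 0.019 * 497 * 2.8^2 / (1.6 * 2 * 9.81) = 2.3583 m


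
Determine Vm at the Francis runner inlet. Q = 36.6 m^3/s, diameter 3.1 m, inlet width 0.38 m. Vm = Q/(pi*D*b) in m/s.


Vm = 36.6 / (pi * 3.1 * 0.38) = 9.8898 m/s


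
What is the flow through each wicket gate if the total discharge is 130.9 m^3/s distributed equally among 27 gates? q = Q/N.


q = 130.9 / 27 = 4.8481 m^3/s


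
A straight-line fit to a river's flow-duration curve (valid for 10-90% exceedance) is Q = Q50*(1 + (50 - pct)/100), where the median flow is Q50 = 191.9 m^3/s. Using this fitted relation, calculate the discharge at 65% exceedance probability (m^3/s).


Q = 191.9 * (1 + (50 - 65)/100) = 163.1150 m^3/s


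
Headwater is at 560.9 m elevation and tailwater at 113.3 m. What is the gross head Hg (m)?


Hg = 560.9 - 113.3 = 447.6000 m


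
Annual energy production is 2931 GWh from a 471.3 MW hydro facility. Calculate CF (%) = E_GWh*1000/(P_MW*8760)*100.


CF = 2931 * 1000 / (471.3 * 8760) * 100 = 70.9928 %


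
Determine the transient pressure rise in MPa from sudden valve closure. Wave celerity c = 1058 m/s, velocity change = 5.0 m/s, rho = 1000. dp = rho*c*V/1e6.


dp = 1000 * 1058 * 5.0 / 1e6 = 5.2900 MPa


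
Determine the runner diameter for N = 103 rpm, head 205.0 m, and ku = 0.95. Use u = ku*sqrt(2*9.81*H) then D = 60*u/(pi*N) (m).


u = 0.95 * sqrt(2*9.81*205.0) = 60.2490 m/s
D = 60 * 60.2490 / (pi * 103) = 11.1716 m


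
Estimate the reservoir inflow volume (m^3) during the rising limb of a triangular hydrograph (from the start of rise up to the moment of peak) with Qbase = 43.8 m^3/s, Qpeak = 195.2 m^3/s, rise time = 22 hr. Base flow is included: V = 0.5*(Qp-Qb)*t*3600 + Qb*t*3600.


V = 0.5*(195.2 - 43.8)*22*3600 + 43.8*22*3600 = 9.4644e+06 m^3


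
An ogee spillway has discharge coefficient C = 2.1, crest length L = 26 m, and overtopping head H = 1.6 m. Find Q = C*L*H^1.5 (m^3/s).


Q = 2.1 * 26 * 1.6^1.5 = 110.5026 m^3/s


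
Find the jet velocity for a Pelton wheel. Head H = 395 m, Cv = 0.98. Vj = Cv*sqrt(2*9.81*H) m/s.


Vj = 0.98 * sqrt(2*9.81*395) = 86.2728 m/s


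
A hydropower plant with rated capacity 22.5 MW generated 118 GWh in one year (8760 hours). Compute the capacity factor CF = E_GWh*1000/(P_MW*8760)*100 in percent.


CF = 118 * 1000 / (22.5 * 8760) * 100 = 59.8681 %


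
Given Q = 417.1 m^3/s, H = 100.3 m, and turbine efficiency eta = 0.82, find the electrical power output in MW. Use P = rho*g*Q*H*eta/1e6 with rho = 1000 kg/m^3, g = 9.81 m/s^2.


P = 1000 * 9.81 * 417.1 * 100.3 * 0.82 / 1e6 = 336.5302 MW


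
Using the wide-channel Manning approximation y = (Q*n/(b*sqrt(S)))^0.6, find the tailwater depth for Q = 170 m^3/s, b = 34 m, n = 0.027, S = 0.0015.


y = (170 * 0.027 / (34 * 0.0015^0.5))^0.6 = 2.1153 m


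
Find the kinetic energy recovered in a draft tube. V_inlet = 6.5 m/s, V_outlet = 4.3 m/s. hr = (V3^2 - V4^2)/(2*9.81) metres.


hr = (6.5^2 - 4.3^2) / (2*9.81) = 1.2110 m


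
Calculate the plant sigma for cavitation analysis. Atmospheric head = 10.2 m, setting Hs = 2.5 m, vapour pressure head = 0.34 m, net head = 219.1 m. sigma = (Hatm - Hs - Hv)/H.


sigma = (10.2 - 2.5 - 0.34) / 219.1 = 0.0336


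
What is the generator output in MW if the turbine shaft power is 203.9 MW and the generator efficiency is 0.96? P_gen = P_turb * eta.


P_gen = 203.9 * 0.96 = 195.7440 MW


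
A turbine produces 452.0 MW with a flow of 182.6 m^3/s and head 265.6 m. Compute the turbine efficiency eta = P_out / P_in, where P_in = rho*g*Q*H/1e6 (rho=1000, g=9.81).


P_in = 1000 * 9.81 * 182.6 * 265.6 / 1e6 = 475.7709 MW
eta = 452.0 / 475.7709 = 0.9500


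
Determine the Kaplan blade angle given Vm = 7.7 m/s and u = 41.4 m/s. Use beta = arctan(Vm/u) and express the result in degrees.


beta = arctan(7.7 / 41.4) = 10.5361 degrees


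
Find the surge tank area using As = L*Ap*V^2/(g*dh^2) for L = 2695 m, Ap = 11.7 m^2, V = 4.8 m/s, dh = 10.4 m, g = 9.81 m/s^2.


As = 2695 * 11.7 * 4.8^2 / (9.81 * 10.4^2) = 684.6860 m^2


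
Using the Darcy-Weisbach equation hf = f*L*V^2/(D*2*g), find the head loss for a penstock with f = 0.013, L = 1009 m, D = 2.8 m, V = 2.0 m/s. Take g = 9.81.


hf = 0.013 * 1009 * 2.0^2 / (2.8 * 2 * 9.81) = 0.9551 m


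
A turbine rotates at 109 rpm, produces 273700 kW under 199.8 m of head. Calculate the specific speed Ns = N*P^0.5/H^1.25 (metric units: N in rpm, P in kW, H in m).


Ns = 109 * 273700^0.5 / 199.8^1.25 = 75.9136


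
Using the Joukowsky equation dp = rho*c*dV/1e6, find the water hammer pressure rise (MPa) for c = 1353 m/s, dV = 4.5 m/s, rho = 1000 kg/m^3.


dp = 1000 * 1353 * 4.5 / 1e6 = 6.0885 MPa


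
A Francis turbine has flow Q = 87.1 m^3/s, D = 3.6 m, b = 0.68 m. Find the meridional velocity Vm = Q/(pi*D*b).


Vm = 87.1 / (pi * 3.6 * 0.68) = 11.3255 m/s


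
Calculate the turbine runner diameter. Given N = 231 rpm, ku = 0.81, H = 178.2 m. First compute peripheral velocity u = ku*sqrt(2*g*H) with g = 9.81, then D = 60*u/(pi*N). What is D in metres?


u = 0.81 * sqrt(2*9.81*178.2) = 47.8948 m/s
D = 60 * 47.8948 / (pi * 231) = 3.9598 m


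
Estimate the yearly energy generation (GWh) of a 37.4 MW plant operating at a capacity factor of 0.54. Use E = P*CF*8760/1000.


E = 37.4 * 0.54 * 8760 / 1000 = 176.9170 GWh


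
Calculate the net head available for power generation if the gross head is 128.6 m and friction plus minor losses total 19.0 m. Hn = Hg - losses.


Hn = 128.6 - 19.0 = 109.6000 m


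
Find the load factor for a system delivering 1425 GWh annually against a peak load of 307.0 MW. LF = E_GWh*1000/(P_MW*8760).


LF = 1425 * 1000 / (307.0 * 8760) = 0.5299


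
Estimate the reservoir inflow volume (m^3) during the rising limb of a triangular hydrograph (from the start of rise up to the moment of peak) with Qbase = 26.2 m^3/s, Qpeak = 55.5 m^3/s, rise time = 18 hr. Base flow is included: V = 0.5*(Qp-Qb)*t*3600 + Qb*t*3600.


V = 0.5*(55.5 - 26.2)*18*3600 + 26.2*18*3600 = 2.6471e+06 m^3


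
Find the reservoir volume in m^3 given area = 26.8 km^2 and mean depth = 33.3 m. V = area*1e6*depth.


V = 26.8 * 1e6 * 33.3 = 8.9244e+08 m^3


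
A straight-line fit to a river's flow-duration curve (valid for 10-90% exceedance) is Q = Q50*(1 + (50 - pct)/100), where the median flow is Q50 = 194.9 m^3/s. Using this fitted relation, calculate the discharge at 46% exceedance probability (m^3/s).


Q = 194.9 * (1 + (50 - 46)/100) = 202.6960 m^3/s


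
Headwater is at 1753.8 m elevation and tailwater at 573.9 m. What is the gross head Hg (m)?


Hg = 1753.8 - 573.9 = 1179.9000 m


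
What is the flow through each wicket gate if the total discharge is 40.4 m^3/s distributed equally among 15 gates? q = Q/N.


q = 40.4 / 15 = 2.6933 m^3/s


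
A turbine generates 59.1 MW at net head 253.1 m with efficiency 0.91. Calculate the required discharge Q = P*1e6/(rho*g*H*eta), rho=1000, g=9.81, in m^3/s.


Q = 59.1 * 1e6 / (1000 * 9.81 * 253.1 * 0.91) = 26.1568 m^3/s


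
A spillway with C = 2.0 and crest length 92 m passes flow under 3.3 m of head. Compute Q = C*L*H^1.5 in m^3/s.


Q = 2.0 * 92 * 3.3^1.5 = 1103.0336 m^3/s


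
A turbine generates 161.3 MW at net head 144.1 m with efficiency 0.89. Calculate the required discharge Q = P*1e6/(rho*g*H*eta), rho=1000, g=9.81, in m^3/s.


Q = 161.3 * 1e6 / (1000 * 9.81 * 144.1 * 0.89) = 128.2069 m^3/s


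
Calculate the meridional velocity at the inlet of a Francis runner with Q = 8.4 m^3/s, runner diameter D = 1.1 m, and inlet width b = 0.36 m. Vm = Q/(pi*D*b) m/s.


Vm = 8.4 / (pi * 1.1 * 0.36) = 6.7520 m/s


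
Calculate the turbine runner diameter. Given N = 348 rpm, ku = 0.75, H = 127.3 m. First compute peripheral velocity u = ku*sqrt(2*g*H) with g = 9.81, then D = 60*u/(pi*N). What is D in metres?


u = 0.75 * sqrt(2*9.81*127.3) = 37.4822 m/s
D = 60 * 37.4822 / (pi * 348) = 2.0571 m


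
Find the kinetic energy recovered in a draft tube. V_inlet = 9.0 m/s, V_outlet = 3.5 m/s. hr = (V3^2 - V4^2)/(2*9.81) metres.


hr = (9.0^2 - 3.5^2) / (2*9.81) = 3.5041 m


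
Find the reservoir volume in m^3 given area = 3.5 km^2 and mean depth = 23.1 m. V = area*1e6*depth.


V = 3.5 * 1e6 * 23.1 = 8.0850e+07 m^3


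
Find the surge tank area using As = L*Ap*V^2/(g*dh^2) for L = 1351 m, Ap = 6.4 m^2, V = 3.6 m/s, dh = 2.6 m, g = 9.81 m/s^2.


As = 1351 * 6.4 * 3.6^2 / (9.81 * 2.6^2) = 1689.7584 m^2


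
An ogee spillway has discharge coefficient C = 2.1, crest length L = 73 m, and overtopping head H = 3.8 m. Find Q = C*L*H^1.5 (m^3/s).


Q = 2.1 * 73 * 3.8^1.5 = 1135.5795 m^3/s


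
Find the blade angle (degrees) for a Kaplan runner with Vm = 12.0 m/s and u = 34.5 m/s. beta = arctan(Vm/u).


beta = arctan(12.0 / 34.5) = 19.1790 degrees


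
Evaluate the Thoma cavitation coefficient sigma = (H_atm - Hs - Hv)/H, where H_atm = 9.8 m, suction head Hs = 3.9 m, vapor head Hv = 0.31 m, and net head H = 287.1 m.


sigma = (9.8 - 3.9 - 0.31) / 287.1 = 0.0195


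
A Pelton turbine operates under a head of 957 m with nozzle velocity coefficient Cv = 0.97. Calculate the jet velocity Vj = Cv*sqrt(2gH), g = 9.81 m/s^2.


Vj = 0.97 * sqrt(2*9.81*957) = 132.9160 m/s


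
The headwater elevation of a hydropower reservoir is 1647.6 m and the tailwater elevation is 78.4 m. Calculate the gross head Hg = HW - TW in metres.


Hg = 1647.6 - 78.4 = 1569.2000 m


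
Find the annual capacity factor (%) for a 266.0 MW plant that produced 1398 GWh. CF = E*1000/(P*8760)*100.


CF = 1398 * 1000 / (266.0 * 8760) * 100 = 59.9959 %


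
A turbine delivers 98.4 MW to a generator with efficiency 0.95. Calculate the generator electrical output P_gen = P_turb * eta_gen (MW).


P_gen = 98.4 * 0.95 = 93.4800 MW


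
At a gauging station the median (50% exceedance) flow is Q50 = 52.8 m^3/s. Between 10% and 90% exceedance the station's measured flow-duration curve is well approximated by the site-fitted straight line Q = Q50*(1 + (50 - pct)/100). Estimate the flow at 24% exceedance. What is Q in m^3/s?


Q = 52.8 * (1 + (50 - 24)/100) = 66.5280 m^3/s


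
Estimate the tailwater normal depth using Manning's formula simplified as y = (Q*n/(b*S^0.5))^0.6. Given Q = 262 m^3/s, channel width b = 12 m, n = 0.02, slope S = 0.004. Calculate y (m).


y = (262 * 0.02 / (12 * 0.004^0.5))^0.6 = 3.1877 m


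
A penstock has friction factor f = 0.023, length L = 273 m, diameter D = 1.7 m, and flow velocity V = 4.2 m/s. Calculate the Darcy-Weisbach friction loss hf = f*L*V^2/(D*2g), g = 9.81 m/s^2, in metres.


hf = 0.023 * 273 * 4.2^2 / (1.7 * 2 * 9.81) = 3.3208 m


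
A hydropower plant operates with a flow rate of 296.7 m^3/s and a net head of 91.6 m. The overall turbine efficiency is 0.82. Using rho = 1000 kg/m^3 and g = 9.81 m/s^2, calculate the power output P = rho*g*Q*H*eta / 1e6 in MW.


P = 1000 * 9.81 * 296.7 * 91.6 * 0.82 / 1e6 = 218.6230 MW


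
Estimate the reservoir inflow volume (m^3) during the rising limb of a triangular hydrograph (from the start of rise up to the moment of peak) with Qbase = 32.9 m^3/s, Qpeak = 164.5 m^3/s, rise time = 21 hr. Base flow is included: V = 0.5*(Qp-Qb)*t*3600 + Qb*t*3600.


V = 0.5*(164.5 - 32.9)*21*3600 + 32.9*21*3600 = 7.4617e+06 m^3


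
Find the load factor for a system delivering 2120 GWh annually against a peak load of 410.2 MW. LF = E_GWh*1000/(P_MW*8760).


LF = 2120 * 1000 / (410.2 * 8760) = 0.5900


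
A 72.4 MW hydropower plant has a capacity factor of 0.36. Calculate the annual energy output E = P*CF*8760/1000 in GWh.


E = 72.4 * 0.36 * 8760 / 1000 = 228.3206 GWh


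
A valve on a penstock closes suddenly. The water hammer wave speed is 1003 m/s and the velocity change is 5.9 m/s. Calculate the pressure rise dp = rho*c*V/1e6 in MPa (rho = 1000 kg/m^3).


dp = 1000 * 1003 * 5.9 / 1e6 = 5.9177 MPa


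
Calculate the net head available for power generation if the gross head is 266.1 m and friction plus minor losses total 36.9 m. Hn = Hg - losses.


Hn = 266.1 - 36.9 = 229.2000 m


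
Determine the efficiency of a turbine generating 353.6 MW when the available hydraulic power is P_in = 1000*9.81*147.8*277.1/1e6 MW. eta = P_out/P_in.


P_in = 1000 * 9.81 * 147.8 * 277.1 / 1e6 = 401.7723 MW
eta = 353.6 / 401.7723 = 0.8801


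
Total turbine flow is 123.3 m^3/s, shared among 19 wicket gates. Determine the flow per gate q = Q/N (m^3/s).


q = 123.3 / 19 = 6.4895 m^3/s


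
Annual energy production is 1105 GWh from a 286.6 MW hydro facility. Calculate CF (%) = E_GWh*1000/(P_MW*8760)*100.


CF = 1105 * 1000 / (286.6 * 8760) * 100 = 44.0131 %


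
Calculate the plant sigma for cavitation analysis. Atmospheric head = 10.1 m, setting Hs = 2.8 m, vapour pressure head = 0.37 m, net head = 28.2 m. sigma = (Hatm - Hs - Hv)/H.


sigma = (10.1 - 2.8 - 0.37) / 28.2 = 0.2457


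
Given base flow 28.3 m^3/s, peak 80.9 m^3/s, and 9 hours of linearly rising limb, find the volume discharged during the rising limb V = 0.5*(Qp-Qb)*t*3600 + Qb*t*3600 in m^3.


V = 0.5*(80.9 - 28.3)*9*3600 + 28.3*9*3600 = 1.7690e+06 m^3


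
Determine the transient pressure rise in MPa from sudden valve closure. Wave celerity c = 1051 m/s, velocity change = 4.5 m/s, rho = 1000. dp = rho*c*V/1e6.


dp = 1000 * 1051 * 4.5 / 1e6 = 4.7295 MPa


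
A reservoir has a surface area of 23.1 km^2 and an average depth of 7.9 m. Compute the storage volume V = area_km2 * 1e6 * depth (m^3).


V = 23.1 * 1e6 * 7.9 = 1.8249e+08 m^3


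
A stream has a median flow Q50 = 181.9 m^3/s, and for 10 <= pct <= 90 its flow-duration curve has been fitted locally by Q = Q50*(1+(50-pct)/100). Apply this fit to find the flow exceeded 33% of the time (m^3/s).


Q = 181.9 * (1 + (50 - 33)/100) = 212.8230 m^3/s


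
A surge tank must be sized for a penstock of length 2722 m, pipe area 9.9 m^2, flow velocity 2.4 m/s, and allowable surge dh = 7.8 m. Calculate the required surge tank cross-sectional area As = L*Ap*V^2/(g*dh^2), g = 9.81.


As = 2722 * 9.9 * 2.4^2 / (9.81 * 7.8^2) = 260.0684 m^2


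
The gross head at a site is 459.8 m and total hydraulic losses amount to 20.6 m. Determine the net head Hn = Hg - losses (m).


Hn = 459.8 - 20.6 = 439.2000 m


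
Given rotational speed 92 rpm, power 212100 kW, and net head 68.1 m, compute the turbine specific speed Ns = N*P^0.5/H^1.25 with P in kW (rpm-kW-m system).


Ns = 92 * 212100^0.5 / 68.1^1.25 = 216.5830


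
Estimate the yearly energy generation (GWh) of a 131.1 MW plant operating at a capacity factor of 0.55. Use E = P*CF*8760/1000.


E = 131.1 * 0.55 * 8760 / 1000 = 631.6398 GWh


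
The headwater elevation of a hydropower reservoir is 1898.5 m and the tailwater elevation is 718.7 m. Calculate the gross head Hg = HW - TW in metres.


Hg = 1898.5 - 718.7 = 1179.8000 m


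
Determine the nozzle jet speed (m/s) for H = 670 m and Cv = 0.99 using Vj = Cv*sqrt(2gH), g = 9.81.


Vj = 0.99 * sqrt(2*9.81*670) = 113.5069 m/s


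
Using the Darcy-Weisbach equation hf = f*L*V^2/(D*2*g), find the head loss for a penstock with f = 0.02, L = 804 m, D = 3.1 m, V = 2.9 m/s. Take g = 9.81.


hf = 0.02 * 804 * 2.9^2 / (3.1 * 2 * 9.81) = 2.2234 m


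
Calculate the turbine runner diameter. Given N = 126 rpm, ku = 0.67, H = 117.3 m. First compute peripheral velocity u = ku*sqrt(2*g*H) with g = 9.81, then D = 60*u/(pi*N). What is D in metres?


u = 0.67 * sqrt(2*9.81*117.3) = 32.1420 m/s
D = 60 * 32.1420 / (pi * 126) = 4.8720 m


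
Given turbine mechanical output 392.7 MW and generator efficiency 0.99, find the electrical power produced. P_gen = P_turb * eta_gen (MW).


P_gen = 392.7 * 0.99 = 388.7730 MW


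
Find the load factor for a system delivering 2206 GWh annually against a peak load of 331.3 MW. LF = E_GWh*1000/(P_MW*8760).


LF = 2206 * 1000 / (331.3 * 8760) = 0.7601


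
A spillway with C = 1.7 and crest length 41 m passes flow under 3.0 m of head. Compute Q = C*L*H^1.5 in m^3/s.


Q = 1.7 * 41 * 3.0^1.5 = 362.1718 m^3/s


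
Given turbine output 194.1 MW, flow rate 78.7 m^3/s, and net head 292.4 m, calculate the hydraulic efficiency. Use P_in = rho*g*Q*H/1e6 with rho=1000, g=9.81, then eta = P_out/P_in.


P_in = 1000 * 9.81 * 78.7 * 292.4 / 1e6 = 225.7465 MW
eta = 194.1 / 225.7465 = 0.8598


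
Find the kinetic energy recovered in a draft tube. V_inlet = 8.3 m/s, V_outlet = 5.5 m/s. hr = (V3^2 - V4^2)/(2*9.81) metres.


hr = (8.3^2 - 5.5^2) / (2*9.81) = 1.9694 m


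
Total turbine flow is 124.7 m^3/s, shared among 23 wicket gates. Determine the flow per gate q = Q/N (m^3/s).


q = 124.7 / 23 = 5.4217 m^3/s


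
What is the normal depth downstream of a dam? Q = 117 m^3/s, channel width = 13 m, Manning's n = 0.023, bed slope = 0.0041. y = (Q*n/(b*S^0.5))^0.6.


y = (117 * 0.023 / (13 * 0.0041^0.5))^0.6 = 2.0218 m


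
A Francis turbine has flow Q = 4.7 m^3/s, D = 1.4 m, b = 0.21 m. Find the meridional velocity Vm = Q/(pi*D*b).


Vm = 4.7 / (pi * 1.4 * 0.21) = 5.0886 m/s


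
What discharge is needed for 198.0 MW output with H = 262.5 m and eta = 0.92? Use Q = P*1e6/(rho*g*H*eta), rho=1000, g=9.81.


Q = 198.0 * 1e6 / (1000 * 9.81 * 262.5 * 0.92) = 83.5755 m^3/s


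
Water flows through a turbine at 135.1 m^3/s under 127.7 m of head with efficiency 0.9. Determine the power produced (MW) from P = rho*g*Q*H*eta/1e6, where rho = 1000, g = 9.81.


P = 1000 * 9.81 * 135.1 * 127.7 * 0.9 / 1e6 = 152.3203 MW


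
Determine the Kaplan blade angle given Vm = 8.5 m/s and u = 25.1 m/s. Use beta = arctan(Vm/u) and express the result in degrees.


beta = arctan(8.5 / 25.1) = 18.7084 degrees


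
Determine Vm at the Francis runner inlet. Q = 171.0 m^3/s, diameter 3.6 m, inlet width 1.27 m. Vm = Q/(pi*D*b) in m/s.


Vm = 171.0 / (pi * 3.6 * 1.27) = 11.9053 m/s


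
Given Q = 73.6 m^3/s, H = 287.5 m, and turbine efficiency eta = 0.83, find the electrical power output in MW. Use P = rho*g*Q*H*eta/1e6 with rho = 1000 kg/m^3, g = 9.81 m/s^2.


P = 1000 * 9.81 * 73.6 * 287.5 * 0.83 / 1e6 = 172.2911 MW


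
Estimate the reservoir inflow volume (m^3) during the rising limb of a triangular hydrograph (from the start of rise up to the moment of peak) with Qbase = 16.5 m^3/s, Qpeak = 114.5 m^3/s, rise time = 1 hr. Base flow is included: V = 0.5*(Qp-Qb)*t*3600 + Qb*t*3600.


V = 0.5*(114.5 - 16.5)*1*3600 + 16.5*1*3600 = 235800.0000 m^3


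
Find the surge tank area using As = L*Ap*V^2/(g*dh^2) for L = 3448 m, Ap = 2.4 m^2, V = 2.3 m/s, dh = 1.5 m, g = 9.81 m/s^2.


As = 3448 * 2.4 * 2.3^2 / (9.81 * 1.5^2) = 1983.2737 m^2


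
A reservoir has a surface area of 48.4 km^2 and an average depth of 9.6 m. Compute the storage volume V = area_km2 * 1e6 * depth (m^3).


V = 48.4 * 1e6 * 9.6 = 4.6464e+08 m^3


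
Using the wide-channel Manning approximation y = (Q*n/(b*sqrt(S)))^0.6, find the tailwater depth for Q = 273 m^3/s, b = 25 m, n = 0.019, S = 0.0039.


y = (273 * 0.019 / (25 * 0.0039^0.5))^0.6 = 2.0553 m


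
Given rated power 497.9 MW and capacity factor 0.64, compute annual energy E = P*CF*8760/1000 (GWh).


E = 497.9 * 0.64 * 8760 / 1000 = 2791.4266 GWh


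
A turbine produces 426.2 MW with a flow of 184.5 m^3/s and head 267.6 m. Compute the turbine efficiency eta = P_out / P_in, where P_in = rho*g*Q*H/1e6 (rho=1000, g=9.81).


P_in = 1000 * 9.81 * 184.5 * 267.6 / 1e6 = 484.3413 MW
eta = 426.2 / 484.3413 = 0.8800


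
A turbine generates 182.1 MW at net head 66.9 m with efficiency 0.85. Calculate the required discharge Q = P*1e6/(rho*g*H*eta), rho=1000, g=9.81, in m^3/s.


Q = 182.1 * 1e6 / (1000 * 9.81 * 66.9 * 0.85) = 326.4344 m^3/s


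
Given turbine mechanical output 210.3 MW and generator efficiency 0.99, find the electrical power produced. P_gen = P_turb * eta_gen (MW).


P_gen = 210.3 * 0.99 = 208.1970 MW


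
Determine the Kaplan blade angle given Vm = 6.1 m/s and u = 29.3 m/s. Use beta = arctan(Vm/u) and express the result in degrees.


beta = arctan(6.1 / 29.3) = 11.7605 degrees


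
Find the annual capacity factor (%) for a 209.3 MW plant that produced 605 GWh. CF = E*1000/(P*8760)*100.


CF = 605 * 1000 / (209.3 * 8760) * 100 = 32.9976 %


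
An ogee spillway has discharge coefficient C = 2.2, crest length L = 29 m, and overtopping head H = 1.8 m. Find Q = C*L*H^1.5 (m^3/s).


Q = 2.2 * 29 * 1.8^1.5 = 154.0740 m^3/s


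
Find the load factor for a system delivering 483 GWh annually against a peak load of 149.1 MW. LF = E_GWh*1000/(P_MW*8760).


LF = 483 * 1000 / (149.1 * 8760) = 0.3698


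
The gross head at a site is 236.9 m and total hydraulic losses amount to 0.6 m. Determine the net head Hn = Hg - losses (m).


Hn = 236.9 - 0.6 = 236.3000 m


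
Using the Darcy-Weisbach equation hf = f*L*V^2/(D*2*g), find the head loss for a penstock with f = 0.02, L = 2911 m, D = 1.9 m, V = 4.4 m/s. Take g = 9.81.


hf = 0.02 * 2911 * 4.4^2 / (1.9 * 2 * 9.81) = 30.2360 m


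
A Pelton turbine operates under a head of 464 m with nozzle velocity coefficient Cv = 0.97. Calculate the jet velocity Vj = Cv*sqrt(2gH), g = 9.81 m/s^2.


Vj = 0.97 * sqrt(2*9.81*464) = 92.5508 m/s


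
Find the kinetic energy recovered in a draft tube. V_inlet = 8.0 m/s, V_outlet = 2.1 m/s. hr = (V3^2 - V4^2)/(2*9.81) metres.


hr = (8.0^2 - 2.1^2) / (2*9.81) = 3.0372 m


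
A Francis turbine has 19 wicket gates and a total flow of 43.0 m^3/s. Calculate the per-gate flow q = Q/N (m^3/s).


q = 43.0 / 19 = 2.2632 m^3/s


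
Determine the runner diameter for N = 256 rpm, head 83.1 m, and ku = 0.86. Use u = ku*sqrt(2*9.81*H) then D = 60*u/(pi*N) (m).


u = 0.86 * sqrt(2*9.81*83.1) = 34.7255 m/s
D = 60 * 34.7255 / (pi * 256) = 2.5907 m


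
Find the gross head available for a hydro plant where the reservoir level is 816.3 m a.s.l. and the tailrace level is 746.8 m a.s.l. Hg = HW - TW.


Hg = 816.3 - 746.8 = 69.5000 m


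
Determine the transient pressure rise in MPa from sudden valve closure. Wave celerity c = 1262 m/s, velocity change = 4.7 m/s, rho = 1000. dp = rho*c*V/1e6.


dp = 1000 * 1262 * 4.7 / 1e6 = 5.9314 MPa


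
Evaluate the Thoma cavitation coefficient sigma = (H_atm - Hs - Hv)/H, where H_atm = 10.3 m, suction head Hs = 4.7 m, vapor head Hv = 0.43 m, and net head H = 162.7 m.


sigma = (10.3 - 4.7 - 0.43) / 162.7 = 0.0318


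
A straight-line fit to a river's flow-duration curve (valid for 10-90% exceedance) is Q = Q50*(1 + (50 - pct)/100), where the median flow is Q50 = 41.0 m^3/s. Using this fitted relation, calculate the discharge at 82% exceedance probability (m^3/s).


Q = 41.0 * (1 + (50 - 82)/100) = 27.8800 m^3/s


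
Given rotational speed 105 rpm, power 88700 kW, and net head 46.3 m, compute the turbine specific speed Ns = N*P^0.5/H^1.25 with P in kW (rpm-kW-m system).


Ns = 105 * 88700^0.5 / 46.3^1.25 = 258.9255


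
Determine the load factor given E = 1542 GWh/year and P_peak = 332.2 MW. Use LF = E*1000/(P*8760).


LF = 1542 * 1000 / (332.2 * 8760) = 0.5299


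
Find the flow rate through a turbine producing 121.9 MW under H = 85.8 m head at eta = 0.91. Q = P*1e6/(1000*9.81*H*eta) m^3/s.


Q = 121.9 * 1e6 / (1000 * 9.81 * 85.8 * 0.91) = 159.1498 m^3/s


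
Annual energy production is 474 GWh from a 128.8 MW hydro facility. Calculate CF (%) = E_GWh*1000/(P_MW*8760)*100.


CF = 474 * 1000 / (128.8 * 8760) * 100 = 42.0106 %


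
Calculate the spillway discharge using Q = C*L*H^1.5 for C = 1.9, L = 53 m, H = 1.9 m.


Q = 1.9 * 53 * 1.9^1.5 = 263.7302 m^3/s


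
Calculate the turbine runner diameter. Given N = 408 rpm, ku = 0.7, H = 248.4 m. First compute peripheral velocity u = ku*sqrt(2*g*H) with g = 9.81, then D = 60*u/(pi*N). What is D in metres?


u = 0.7 * sqrt(2*9.81*248.4) = 48.8679 m/s
D = 60 * 48.8679 / (pi * 408) = 2.2875 m


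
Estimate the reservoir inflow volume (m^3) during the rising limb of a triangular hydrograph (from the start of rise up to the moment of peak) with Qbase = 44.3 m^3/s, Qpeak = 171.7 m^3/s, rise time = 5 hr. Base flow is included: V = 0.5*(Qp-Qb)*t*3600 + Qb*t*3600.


V = 0.5*(171.7 - 44.3)*5*3600 + 44.3*5*3600 = 1.9440e+06 m^3


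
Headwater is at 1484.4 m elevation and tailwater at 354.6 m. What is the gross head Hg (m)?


Hg = 1484.4 - 354.6 = 1129.8000 m


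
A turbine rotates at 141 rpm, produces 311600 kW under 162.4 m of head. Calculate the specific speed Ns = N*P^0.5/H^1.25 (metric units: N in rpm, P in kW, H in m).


Ns = 141 * 311600^0.5 / 162.4^1.25 = 135.7642


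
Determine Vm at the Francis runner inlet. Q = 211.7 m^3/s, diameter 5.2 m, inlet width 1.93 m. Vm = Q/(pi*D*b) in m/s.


Vm = 211.7 / (pi * 5.2 * 1.93) = 6.7144 m/s


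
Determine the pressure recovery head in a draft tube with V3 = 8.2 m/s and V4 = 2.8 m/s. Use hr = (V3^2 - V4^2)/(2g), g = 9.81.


hr = (8.2^2 - 2.8^2) / (2*9.81) = 3.0275 m


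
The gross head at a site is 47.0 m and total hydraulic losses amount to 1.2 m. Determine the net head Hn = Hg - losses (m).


Hn = 47.0 - 1.2 = 45.8000 m


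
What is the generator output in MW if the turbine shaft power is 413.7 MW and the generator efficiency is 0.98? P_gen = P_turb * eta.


P_gen = 413.7 * 0.98 = 405.4260 MW


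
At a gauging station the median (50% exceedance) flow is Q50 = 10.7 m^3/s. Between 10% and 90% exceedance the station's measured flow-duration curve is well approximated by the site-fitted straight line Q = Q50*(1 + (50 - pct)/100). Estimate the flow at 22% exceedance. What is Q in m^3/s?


Q = 10.7 * (1 + (50 - 22)/100) = 13.6960 m^3/s


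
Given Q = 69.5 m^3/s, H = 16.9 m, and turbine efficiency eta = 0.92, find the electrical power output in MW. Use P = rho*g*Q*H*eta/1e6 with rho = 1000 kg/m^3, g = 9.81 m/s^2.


P = 1000 * 9.81 * 69.5 * 16.9 * 0.92 / 1e6 = 10.6005 MW


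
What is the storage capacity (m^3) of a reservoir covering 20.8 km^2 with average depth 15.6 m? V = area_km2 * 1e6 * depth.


V = 20.8 * 1e6 * 15.6 = 3.2448e+08 m^3


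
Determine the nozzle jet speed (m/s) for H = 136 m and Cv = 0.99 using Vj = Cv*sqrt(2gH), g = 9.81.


Vj = 0.99 * sqrt(2*9.81*136) = 51.1392 m/s


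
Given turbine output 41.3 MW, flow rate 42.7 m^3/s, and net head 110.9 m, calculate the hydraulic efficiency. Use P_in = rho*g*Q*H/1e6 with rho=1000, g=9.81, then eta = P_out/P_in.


P_in = 1000 * 9.81 * 42.7 * 110.9 / 1e6 = 46.4546 MW
eta = 41.3 / 46.4546 = 0.8890


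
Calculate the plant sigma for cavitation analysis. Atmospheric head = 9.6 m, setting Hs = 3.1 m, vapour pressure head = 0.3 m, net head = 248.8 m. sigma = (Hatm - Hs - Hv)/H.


sigma = (9.6 - 3.1 - 0.3) / 248.8 = 0.0249


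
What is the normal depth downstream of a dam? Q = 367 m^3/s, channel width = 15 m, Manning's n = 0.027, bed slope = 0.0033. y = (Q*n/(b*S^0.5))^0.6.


y = (367 * 0.027 / (15 * 0.0033^0.5))^0.6 = 4.3292 m


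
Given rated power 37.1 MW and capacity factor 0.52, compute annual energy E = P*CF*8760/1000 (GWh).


E = 37.1 * 0.52 * 8760 / 1000 = 168.9979 GWh


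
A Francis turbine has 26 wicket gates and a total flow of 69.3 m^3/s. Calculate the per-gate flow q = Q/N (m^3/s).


q = 69.3 / 26 = 2.6654 m^3/s


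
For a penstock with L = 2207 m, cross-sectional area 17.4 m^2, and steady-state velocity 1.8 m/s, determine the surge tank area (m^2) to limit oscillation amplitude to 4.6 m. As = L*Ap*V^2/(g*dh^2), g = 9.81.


As = 2207 * 17.4 * 1.8^2 / (9.81 * 4.6^2) = 599.3934 m^2


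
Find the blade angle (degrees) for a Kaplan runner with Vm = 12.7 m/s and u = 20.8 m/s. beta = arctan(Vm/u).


beta = arctan(12.7 / 20.8) = 31.4073 degrees


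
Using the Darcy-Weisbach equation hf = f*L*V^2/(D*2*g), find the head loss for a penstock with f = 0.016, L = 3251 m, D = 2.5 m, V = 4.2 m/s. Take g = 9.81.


hf = 0.016 * 3251 * 4.2^2 / (2.5 * 2 * 9.81) = 18.7067 m


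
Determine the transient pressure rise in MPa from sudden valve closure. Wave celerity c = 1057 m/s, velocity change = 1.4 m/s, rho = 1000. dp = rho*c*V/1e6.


dp = 1000 * 1057 * 1.4 / 1e6 = 1.4798 MPa


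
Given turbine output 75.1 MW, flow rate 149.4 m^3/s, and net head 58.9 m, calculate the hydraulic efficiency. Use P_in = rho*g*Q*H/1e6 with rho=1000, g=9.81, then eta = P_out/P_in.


P_in = 1000 * 9.81 * 149.4 * 58.9 / 1e6 = 86.3247 MW
eta = 75.1 / 86.3247 = 0.8700


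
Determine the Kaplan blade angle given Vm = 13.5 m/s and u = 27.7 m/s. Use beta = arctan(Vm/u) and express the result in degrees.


beta = arctan(13.5 / 27.7) = 25.9830 degrees


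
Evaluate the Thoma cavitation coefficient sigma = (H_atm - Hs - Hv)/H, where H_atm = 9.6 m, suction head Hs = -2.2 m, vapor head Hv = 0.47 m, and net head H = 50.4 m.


sigma = (9.6 - (-2.2) - 0.47) / 50.4 = 0.2248


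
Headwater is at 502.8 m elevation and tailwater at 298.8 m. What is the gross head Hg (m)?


Hg = 502.8 - 298.8 = 204.0000 m


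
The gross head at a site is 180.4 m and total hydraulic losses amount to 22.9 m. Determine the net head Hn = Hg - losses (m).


Hn = 180.4 - 22.9 = 157.5000 m


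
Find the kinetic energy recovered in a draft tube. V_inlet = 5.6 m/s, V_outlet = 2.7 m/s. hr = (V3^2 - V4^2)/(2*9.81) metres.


hr = (5.6^2 - 2.7^2) / (2*9.81) = 1.2268 m


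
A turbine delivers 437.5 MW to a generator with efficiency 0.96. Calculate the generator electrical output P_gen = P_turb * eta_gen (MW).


P_gen = 437.5 * 0.96 = 420.0000 MW


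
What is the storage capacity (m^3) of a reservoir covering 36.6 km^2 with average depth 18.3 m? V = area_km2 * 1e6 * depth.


V = 36.6 * 1e6 * 18.3 = 6.6978e+08 m^3


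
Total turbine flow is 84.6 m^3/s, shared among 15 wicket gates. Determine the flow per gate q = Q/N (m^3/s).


q = 84.6 / 15 = 5.6400 m^3/s


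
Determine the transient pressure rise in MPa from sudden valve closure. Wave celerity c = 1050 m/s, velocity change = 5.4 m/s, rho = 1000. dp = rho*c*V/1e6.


dp = 1000 * 1050 * 5.4 / 1e6 = 5.6700 MPa


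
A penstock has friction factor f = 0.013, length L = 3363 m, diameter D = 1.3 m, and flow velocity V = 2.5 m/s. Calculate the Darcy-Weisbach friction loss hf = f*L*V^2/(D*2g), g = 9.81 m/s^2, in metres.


hf = 0.013 * 3363 * 2.5^2 / (1.3 * 2 * 9.81) = 10.7129 m


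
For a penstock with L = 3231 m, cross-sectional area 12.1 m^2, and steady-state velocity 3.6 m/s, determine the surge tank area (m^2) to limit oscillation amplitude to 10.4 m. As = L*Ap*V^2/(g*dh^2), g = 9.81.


As = 3231 * 12.1 * 3.6^2 / (9.81 * 10.4^2) = 477.5201 m^2


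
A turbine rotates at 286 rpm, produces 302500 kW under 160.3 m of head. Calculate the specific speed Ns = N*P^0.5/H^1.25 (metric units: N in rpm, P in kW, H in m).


Ns = 286 * 302500^0.5 / 160.3^1.25 = 275.7794


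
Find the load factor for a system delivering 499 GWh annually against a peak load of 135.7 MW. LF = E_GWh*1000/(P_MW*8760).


LF = 499 * 1000 / (135.7 * 8760) = 0.4198


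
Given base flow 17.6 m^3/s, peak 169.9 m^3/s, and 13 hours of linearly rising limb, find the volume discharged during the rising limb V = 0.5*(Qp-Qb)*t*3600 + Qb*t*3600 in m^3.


V = 0.5*(169.9 - 17.6)*13*3600 + 17.6*13*3600 = 4.3875e+06 m^3


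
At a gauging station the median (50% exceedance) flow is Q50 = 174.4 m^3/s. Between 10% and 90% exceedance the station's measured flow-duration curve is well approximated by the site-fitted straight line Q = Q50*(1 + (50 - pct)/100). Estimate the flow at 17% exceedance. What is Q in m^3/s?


Q = 174.4 * (1 + (50 - 17)/100) = 231.9520 m^3/s


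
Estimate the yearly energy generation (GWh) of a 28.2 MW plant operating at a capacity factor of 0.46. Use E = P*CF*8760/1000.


E = 28.2 * 0.46 * 8760 / 1000 = 113.6347 GWh


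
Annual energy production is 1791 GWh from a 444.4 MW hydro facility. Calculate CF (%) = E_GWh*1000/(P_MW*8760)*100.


CF = 1791 * 1000 / (444.4 * 8760) * 100 = 46.0063 %


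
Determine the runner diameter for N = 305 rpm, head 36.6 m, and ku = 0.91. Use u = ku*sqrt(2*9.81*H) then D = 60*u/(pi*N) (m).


u = 0.91 * sqrt(2*9.81*36.6) = 24.3855 m/s
D = 60 * 24.3855 / (pi * 305) = 1.5270 m


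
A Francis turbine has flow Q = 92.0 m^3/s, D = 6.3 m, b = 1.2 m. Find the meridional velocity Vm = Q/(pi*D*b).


Vm = 92.0 / (pi * 6.3 * 1.2) = 3.8736 m/s


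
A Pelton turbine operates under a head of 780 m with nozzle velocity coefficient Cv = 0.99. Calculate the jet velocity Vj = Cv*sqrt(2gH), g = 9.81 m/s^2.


Vj = 0.99 * sqrt(2*9.81*780) = 122.4706 m/s


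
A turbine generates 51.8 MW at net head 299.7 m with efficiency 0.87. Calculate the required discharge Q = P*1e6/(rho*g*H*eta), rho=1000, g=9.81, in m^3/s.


Q = 51.8 * 1e6 / (1000 * 9.81 * 299.7 * 0.87) = 20.2514 m^3/s


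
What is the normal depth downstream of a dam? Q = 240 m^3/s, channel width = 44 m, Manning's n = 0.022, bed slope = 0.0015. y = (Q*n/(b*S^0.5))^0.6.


y = (240 * 0.022 / (44 * 0.0015^0.5))^0.6 = 1.9710 m


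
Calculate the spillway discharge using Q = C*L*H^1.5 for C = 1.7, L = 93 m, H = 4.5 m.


Q = 1.7 * 93 * 4.5^1.5 = 1509.2134 m^3/s


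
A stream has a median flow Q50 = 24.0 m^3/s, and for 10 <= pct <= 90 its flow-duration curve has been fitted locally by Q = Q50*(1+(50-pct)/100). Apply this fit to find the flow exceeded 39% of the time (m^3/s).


Q = 24.0 * (1 + (50 - 39)/100) = 26.6400 m^3/s


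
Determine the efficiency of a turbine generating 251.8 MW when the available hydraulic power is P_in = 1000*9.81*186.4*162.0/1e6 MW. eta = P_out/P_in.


P_in = 1000 * 9.81 * 186.4 * 162.0 / 1e6 = 296.2306 MW
eta = 251.8 / 296.2306 = 0.8500


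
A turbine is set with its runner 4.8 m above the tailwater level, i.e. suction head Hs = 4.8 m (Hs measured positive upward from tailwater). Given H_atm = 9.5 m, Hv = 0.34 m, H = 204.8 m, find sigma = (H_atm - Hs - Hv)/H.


sigma = (9.5 - 4.8 - 0.34) / 204.8 = 0.0213


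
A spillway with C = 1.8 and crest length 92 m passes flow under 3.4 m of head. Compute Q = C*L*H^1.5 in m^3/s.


Q = 1.8 * 92 * 3.4^1.5 = 1038.1945 m^3/s


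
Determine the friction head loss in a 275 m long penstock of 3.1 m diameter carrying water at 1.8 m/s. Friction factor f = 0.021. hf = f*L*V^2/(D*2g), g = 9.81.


hf = 0.021 * 275 * 1.8^2 / (3.1 * 2 * 9.81) = 0.3076 m


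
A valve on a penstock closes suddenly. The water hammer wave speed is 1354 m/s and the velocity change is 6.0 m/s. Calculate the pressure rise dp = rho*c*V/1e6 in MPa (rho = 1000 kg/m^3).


dp = 1000 * 1354 * 6.0 / 1e6 = 8.1240 MPa


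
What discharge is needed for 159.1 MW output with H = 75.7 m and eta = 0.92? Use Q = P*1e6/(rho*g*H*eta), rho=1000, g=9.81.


Q = 159.1 * 1e6 / (1000 * 9.81 * 75.7 * 0.92) = 232.8721 m^3/s


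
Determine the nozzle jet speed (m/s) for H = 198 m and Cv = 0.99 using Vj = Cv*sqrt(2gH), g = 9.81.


Vj = 0.99 * sqrt(2*9.81*198) = 61.7046 m/s


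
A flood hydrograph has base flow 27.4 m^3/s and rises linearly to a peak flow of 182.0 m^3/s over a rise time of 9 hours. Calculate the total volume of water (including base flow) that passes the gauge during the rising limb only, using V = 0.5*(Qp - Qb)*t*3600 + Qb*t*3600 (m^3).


V = 0.5*(182.0 - 27.4)*9*3600 + 27.4*9*3600 = 3.3923e+06 m^3


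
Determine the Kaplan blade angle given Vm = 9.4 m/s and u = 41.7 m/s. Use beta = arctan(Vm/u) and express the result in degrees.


beta = arctan(9.4 / 41.7) = 12.7033 degrees


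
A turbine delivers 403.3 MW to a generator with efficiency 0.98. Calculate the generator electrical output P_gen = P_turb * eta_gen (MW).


P_gen = 403.3 * 0.98 = 395.2340 MW


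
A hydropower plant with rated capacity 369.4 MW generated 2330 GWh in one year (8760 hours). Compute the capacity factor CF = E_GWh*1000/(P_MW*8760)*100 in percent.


CF = 2330 * 1000 / (369.4 * 8760) * 100 = 72.0037 %


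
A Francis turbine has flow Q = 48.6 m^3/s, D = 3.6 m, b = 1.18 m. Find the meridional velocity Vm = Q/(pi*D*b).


Vm = 48.6 / (pi * 3.6 * 1.18) = 3.6417 m/s


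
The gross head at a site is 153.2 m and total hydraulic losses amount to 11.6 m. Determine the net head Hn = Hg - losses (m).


Hn = 153.2 - 11.6 = 141.6000 m


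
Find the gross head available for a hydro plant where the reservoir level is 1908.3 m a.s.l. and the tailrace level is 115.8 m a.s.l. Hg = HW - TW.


Hg = 1908.3 - 115.8 = 1792.5000 m


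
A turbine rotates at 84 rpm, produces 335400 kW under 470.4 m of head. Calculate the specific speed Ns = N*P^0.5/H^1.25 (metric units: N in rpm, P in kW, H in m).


Ns = 84 * 335400^0.5 / 470.4^1.25 = 22.2063


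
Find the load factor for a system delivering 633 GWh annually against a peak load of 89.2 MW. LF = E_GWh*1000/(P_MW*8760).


LF = 633 * 1000 / (89.2 * 8760) = 0.8101


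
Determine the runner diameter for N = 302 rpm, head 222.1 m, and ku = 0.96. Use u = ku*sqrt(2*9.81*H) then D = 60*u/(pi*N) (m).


u = 0.96 * sqrt(2*9.81*222.1) = 63.3716 m/s
D = 60 * 63.3716 / (pi * 302) = 4.0076 m


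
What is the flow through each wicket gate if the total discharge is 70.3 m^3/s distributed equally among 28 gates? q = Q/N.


q = 70.3 / 28 = 2.5107 m^3/s


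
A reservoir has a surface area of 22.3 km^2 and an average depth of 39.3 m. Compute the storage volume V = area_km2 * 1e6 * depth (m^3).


V = 22.3 * 1e6 * 39.3 = 8.7639e+08 m^3
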